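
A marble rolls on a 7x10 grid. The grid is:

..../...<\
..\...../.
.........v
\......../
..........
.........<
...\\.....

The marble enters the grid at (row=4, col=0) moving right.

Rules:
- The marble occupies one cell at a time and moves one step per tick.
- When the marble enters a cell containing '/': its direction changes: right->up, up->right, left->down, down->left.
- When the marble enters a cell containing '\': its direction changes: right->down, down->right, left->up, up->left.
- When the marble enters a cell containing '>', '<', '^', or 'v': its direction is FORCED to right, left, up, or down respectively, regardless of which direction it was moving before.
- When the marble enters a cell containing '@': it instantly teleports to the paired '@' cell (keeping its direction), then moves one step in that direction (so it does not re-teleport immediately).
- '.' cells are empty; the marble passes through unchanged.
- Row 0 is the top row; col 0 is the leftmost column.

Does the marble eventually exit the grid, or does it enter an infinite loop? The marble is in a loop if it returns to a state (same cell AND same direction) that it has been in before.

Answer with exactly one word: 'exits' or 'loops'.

Answer: exits

Derivation:
Step 1: enter (4,0), '.' pass, move right to (4,1)
Step 2: enter (4,1), '.' pass, move right to (4,2)
Step 3: enter (4,2), '.' pass, move right to (4,3)
Step 4: enter (4,3), '.' pass, move right to (4,4)
Step 5: enter (4,4), '.' pass, move right to (4,5)
Step 6: enter (4,5), '.' pass, move right to (4,6)
Step 7: enter (4,6), '.' pass, move right to (4,7)
Step 8: enter (4,7), '.' pass, move right to (4,8)
Step 9: enter (4,8), '.' pass, move right to (4,9)
Step 10: enter (4,9), '.' pass, move right to (4,10)
Step 11: at (4,10) — EXIT via right edge, pos 4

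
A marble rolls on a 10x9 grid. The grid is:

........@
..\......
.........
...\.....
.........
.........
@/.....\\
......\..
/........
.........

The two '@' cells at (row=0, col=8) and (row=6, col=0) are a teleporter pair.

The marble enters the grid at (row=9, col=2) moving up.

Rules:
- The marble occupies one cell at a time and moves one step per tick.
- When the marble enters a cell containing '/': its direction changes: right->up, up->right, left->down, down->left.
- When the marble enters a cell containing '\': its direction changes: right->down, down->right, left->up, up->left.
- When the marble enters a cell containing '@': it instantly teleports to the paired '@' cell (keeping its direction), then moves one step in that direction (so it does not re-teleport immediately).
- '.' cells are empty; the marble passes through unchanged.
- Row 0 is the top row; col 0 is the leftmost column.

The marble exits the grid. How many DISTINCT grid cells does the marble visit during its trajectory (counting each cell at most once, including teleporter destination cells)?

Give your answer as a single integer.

Step 1: enter (9,2), '.' pass, move up to (8,2)
Step 2: enter (8,2), '.' pass, move up to (7,2)
Step 3: enter (7,2), '.' pass, move up to (6,2)
Step 4: enter (6,2), '.' pass, move up to (5,2)
Step 5: enter (5,2), '.' pass, move up to (4,2)
Step 6: enter (4,2), '.' pass, move up to (3,2)
Step 7: enter (3,2), '.' pass, move up to (2,2)
Step 8: enter (2,2), '.' pass, move up to (1,2)
Step 9: enter (1,2), '\' deflects up->left, move left to (1,1)
Step 10: enter (1,1), '.' pass, move left to (1,0)
Step 11: enter (1,0), '.' pass, move left to (1,-1)
Step 12: at (1,-1) — EXIT via left edge, pos 1
Distinct cells visited: 11 (path length 11)

Answer: 11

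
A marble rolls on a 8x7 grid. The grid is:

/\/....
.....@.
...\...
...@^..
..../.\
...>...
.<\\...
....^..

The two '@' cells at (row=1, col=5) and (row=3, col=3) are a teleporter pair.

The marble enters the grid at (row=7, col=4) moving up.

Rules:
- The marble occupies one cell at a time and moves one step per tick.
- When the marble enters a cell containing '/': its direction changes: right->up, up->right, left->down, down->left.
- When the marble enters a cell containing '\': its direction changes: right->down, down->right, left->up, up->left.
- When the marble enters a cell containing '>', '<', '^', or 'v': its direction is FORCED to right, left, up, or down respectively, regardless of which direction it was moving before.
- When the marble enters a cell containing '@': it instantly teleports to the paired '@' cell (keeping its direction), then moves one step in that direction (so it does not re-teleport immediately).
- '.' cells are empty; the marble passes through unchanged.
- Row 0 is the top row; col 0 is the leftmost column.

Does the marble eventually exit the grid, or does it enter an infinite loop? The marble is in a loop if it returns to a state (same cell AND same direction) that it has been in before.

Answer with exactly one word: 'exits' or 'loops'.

Answer: exits

Derivation:
Step 1: enter (7,4), '^' forces up->up, move up to (6,4)
Step 2: enter (6,4), '.' pass, move up to (5,4)
Step 3: enter (5,4), '.' pass, move up to (4,4)
Step 4: enter (4,4), '/' deflects up->right, move right to (4,5)
Step 5: enter (4,5), '.' pass, move right to (4,6)
Step 6: enter (4,6), '\' deflects right->down, move down to (5,6)
Step 7: enter (5,6), '.' pass, move down to (6,6)
Step 8: enter (6,6), '.' pass, move down to (7,6)
Step 9: enter (7,6), '.' pass, move down to (8,6)
Step 10: at (8,6) — EXIT via bottom edge, pos 6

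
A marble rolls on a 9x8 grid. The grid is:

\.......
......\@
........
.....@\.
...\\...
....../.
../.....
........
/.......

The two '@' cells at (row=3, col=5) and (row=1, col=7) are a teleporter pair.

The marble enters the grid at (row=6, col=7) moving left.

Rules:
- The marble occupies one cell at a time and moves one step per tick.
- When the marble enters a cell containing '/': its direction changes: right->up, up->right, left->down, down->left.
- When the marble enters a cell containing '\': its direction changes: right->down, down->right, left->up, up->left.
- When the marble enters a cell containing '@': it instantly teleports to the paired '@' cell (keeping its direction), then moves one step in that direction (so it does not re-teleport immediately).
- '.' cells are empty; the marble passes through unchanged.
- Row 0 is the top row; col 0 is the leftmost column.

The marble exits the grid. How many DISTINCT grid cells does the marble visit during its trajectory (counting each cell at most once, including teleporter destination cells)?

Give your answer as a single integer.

Step 1: enter (6,7), '.' pass, move left to (6,6)
Step 2: enter (6,6), '.' pass, move left to (6,5)
Step 3: enter (6,5), '.' pass, move left to (6,4)
Step 4: enter (6,4), '.' pass, move left to (6,3)
Step 5: enter (6,3), '.' pass, move left to (6,2)
Step 6: enter (6,2), '/' deflects left->down, move down to (7,2)
Step 7: enter (7,2), '.' pass, move down to (8,2)
Step 8: enter (8,2), '.' pass, move down to (9,2)
Step 9: at (9,2) — EXIT via bottom edge, pos 2
Distinct cells visited: 8 (path length 8)

Answer: 8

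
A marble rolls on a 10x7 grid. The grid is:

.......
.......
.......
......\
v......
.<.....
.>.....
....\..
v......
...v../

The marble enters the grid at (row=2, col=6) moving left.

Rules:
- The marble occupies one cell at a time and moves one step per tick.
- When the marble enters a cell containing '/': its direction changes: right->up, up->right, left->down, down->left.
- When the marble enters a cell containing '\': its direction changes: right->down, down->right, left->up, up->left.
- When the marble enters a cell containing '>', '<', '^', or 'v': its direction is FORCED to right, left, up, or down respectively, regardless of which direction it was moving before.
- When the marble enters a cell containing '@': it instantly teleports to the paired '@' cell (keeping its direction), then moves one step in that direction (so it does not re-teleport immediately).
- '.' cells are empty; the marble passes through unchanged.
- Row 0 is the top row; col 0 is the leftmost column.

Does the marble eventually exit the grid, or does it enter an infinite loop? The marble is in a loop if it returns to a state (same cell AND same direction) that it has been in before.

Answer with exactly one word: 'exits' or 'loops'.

Step 1: enter (2,6), '.' pass, move left to (2,5)
Step 2: enter (2,5), '.' pass, move left to (2,4)
Step 3: enter (2,4), '.' pass, move left to (2,3)
Step 4: enter (2,3), '.' pass, move left to (2,2)
Step 5: enter (2,2), '.' pass, move left to (2,1)
Step 6: enter (2,1), '.' pass, move left to (2,0)
Step 7: enter (2,0), '.' pass, move left to (2,-1)
Step 8: at (2,-1) — EXIT via left edge, pos 2

Answer: exits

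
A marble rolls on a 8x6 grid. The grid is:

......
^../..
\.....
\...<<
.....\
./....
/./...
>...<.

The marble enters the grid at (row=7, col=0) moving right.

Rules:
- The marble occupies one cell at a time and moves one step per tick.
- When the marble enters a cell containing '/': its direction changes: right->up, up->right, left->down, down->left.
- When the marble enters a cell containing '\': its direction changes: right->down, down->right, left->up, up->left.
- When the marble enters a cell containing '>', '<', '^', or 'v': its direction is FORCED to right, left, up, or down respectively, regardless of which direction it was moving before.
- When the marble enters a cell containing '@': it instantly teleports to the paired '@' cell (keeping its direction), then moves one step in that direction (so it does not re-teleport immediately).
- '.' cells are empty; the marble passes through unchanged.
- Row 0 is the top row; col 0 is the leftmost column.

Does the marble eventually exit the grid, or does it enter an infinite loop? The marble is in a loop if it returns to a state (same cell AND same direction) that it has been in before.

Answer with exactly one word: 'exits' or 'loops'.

Step 1: enter (7,0), '>' forces right->right, move right to (7,1)
Step 2: enter (7,1), '.' pass, move right to (7,2)
Step 3: enter (7,2), '.' pass, move right to (7,3)
Step 4: enter (7,3), '.' pass, move right to (7,4)
Step 5: enter (7,4), '<' forces right->left, move left to (7,3)
Step 6: enter (7,3), '.' pass, move left to (7,2)
Step 7: enter (7,2), '.' pass, move left to (7,1)
Step 8: enter (7,1), '.' pass, move left to (7,0)
Step 9: enter (7,0), '>' forces left->right, move right to (7,1)
Step 10: at (7,1) dir=right — LOOP DETECTED (seen before)

Answer: loops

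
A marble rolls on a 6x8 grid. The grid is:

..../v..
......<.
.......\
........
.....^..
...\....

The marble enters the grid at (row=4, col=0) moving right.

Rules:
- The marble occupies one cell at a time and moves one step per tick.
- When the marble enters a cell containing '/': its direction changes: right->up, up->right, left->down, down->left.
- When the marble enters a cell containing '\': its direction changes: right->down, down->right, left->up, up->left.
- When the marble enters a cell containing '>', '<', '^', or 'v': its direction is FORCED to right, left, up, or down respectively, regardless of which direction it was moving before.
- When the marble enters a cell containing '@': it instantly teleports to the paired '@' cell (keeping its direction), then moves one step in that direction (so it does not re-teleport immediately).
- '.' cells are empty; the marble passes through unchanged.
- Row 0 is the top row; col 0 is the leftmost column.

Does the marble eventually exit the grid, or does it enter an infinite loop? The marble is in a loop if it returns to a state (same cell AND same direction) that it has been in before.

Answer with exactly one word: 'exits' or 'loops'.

Answer: loops

Derivation:
Step 1: enter (4,0), '.' pass, move right to (4,1)
Step 2: enter (4,1), '.' pass, move right to (4,2)
Step 3: enter (4,2), '.' pass, move right to (4,3)
Step 4: enter (4,3), '.' pass, move right to (4,4)
Step 5: enter (4,4), '.' pass, move right to (4,5)
Step 6: enter (4,5), '^' forces right->up, move up to (3,5)
Step 7: enter (3,5), '.' pass, move up to (2,5)
Step 8: enter (2,5), '.' pass, move up to (1,5)
Step 9: enter (1,5), '.' pass, move up to (0,5)
Step 10: enter (0,5), 'v' forces up->down, move down to (1,5)
Step 11: enter (1,5), '.' pass, move down to (2,5)
Step 12: enter (2,5), '.' pass, move down to (3,5)
Step 13: enter (3,5), '.' pass, move down to (4,5)
Step 14: enter (4,5), '^' forces down->up, move up to (3,5)
Step 15: at (3,5) dir=up — LOOP DETECTED (seen before)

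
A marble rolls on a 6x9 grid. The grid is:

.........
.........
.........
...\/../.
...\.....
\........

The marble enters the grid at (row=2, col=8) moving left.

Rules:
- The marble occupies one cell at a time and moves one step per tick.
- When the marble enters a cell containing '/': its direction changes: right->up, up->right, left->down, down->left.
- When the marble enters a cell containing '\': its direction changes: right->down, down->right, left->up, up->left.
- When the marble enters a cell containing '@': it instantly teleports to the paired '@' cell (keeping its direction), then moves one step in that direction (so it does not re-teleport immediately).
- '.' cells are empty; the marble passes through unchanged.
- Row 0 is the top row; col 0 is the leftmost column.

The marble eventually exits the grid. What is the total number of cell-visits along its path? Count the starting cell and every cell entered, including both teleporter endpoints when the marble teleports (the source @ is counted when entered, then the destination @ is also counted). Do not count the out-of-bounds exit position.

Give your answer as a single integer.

Answer: 9

Derivation:
Step 1: enter (2,8), '.' pass, move left to (2,7)
Step 2: enter (2,7), '.' pass, move left to (2,6)
Step 3: enter (2,6), '.' pass, move left to (2,5)
Step 4: enter (2,5), '.' pass, move left to (2,4)
Step 5: enter (2,4), '.' pass, move left to (2,3)
Step 6: enter (2,3), '.' pass, move left to (2,2)
Step 7: enter (2,2), '.' pass, move left to (2,1)
Step 8: enter (2,1), '.' pass, move left to (2,0)
Step 9: enter (2,0), '.' pass, move left to (2,-1)
Step 10: at (2,-1) — EXIT via left edge, pos 2
Path length (cell visits): 9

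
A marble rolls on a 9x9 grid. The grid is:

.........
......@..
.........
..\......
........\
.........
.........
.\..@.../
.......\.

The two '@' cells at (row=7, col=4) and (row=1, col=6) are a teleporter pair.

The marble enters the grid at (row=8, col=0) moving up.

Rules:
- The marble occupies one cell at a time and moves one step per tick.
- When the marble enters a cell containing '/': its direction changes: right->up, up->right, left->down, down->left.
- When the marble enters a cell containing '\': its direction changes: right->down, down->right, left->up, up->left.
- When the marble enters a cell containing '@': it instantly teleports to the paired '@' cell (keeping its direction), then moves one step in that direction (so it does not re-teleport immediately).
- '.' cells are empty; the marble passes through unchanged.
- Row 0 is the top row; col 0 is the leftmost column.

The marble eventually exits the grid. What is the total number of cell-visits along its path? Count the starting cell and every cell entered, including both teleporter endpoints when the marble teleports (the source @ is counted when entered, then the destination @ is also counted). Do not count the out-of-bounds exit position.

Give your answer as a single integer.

Step 1: enter (8,0), '.' pass, move up to (7,0)
Step 2: enter (7,0), '.' pass, move up to (6,0)
Step 3: enter (6,0), '.' pass, move up to (5,0)
Step 4: enter (5,0), '.' pass, move up to (4,0)
Step 5: enter (4,0), '.' pass, move up to (3,0)
Step 6: enter (3,0), '.' pass, move up to (2,0)
Step 7: enter (2,0), '.' pass, move up to (1,0)
Step 8: enter (1,0), '.' pass, move up to (0,0)
Step 9: enter (0,0), '.' pass, move up to (-1,0)
Step 10: at (-1,0) — EXIT via top edge, pos 0
Path length (cell visits): 9

Answer: 9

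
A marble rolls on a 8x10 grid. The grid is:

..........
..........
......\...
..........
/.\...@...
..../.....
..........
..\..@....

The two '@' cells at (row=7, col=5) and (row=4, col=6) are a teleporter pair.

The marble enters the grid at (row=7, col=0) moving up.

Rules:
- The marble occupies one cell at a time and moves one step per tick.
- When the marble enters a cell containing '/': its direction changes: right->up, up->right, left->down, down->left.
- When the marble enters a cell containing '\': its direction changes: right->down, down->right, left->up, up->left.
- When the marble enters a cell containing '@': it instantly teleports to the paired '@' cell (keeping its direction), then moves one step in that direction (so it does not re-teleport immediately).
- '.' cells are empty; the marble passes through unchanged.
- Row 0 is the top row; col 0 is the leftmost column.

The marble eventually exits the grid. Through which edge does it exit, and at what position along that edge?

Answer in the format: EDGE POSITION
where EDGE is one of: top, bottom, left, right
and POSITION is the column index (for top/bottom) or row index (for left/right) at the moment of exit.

Answer: right 4

Derivation:
Step 1: enter (7,0), '.' pass, move up to (6,0)
Step 2: enter (6,0), '.' pass, move up to (5,0)
Step 3: enter (5,0), '.' pass, move up to (4,0)
Step 4: enter (4,0), '/' deflects up->right, move right to (4,1)
Step 5: enter (4,1), '.' pass, move right to (4,2)
Step 6: enter (4,2), '\' deflects right->down, move down to (5,2)
Step 7: enter (5,2), '.' pass, move down to (6,2)
Step 8: enter (6,2), '.' pass, move down to (7,2)
Step 9: enter (7,2), '\' deflects down->right, move right to (7,3)
Step 10: enter (7,3), '.' pass, move right to (7,4)
Step 11: enter (7,4), '.' pass, move right to (7,5)
Step 12: enter (7,5), '@' teleport (7,5)->(4,6), also enter (4,6), move right to (4,7)
Step 13: enter (4,7), '.' pass, move right to (4,8)
Step 14: enter (4,8), '.' pass, move right to (4,9)
Step 15: enter (4,9), '.' pass, move right to (4,10)
Step 16: at (4,10) — EXIT via right edge, pos 4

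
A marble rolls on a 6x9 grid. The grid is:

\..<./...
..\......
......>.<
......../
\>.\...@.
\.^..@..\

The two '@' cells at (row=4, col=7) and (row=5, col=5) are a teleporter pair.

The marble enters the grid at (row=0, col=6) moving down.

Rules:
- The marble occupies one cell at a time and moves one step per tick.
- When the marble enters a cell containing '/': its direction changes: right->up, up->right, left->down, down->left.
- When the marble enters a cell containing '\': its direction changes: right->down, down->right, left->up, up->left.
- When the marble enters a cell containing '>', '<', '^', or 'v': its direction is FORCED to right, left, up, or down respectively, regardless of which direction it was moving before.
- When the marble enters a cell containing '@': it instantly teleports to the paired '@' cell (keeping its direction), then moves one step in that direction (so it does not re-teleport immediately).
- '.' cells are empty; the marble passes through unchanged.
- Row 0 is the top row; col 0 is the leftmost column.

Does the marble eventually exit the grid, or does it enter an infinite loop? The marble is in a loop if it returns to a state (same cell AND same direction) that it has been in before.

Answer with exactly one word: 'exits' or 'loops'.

Answer: loops

Derivation:
Step 1: enter (0,6), '.' pass, move down to (1,6)
Step 2: enter (1,6), '.' pass, move down to (2,6)
Step 3: enter (2,6), '>' forces down->right, move right to (2,7)
Step 4: enter (2,7), '.' pass, move right to (2,8)
Step 5: enter (2,8), '<' forces right->left, move left to (2,7)
Step 6: enter (2,7), '.' pass, move left to (2,6)
Step 7: enter (2,6), '>' forces left->right, move right to (2,7)
Step 8: at (2,7) dir=right — LOOP DETECTED (seen before)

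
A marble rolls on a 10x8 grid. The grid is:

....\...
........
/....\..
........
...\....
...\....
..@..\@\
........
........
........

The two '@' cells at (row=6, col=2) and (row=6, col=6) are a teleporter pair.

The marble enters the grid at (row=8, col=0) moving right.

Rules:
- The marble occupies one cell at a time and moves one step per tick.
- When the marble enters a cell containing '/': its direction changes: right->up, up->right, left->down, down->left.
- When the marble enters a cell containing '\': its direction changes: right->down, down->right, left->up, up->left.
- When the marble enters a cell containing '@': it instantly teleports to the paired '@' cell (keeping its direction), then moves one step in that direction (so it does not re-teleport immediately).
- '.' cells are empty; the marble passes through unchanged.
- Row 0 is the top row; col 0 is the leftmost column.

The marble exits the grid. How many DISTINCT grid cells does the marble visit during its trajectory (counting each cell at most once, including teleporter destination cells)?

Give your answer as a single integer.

Step 1: enter (8,0), '.' pass, move right to (8,1)
Step 2: enter (8,1), '.' pass, move right to (8,2)
Step 3: enter (8,2), '.' pass, move right to (8,3)
Step 4: enter (8,3), '.' pass, move right to (8,4)
Step 5: enter (8,4), '.' pass, move right to (8,5)
Step 6: enter (8,5), '.' pass, move right to (8,6)
Step 7: enter (8,6), '.' pass, move right to (8,7)
Step 8: enter (8,7), '.' pass, move right to (8,8)
Step 9: at (8,8) — EXIT via right edge, pos 8
Distinct cells visited: 8 (path length 8)

Answer: 8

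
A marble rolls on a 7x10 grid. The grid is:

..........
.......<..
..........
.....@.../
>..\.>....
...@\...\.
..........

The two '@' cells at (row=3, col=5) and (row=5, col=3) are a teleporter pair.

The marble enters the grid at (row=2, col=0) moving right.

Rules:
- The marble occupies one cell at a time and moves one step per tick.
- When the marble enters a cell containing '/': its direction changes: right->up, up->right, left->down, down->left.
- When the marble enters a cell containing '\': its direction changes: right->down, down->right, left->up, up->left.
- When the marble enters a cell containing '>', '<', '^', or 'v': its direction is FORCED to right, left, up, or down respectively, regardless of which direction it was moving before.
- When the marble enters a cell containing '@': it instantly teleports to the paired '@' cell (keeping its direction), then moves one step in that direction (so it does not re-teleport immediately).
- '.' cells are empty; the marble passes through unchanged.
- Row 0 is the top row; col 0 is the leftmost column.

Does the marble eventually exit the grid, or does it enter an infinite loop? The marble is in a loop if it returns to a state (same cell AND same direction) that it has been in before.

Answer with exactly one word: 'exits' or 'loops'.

Answer: exits

Derivation:
Step 1: enter (2,0), '.' pass, move right to (2,1)
Step 2: enter (2,1), '.' pass, move right to (2,2)
Step 3: enter (2,2), '.' pass, move right to (2,3)
Step 4: enter (2,3), '.' pass, move right to (2,4)
Step 5: enter (2,4), '.' pass, move right to (2,5)
Step 6: enter (2,5), '.' pass, move right to (2,6)
Step 7: enter (2,6), '.' pass, move right to (2,7)
Step 8: enter (2,7), '.' pass, move right to (2,8)
Step 9: enter (2,8), '.' pass, move right to (2,9)
Step 10: enter (2,9), '.' pass, move right to (2,10)
Step 11: at (2,10) — EXIT via right edge, pos 2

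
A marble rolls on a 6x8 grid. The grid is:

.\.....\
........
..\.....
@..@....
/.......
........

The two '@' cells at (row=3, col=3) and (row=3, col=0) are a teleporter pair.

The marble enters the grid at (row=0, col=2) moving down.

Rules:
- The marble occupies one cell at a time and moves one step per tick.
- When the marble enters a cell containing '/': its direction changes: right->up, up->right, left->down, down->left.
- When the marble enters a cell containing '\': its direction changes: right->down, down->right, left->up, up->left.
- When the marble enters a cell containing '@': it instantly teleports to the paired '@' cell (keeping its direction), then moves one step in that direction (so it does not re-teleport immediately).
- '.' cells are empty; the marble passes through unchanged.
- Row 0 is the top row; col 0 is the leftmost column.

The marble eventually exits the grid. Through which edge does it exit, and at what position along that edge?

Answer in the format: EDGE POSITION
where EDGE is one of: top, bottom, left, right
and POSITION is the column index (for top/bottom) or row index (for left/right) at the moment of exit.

Step 1: enter (0,2), '.' pass, move down to (1,2)
Step 2: enter (1,2), '.' pass, move down to (2,2)
Step 3: enter (2,2), '\' deflects down->right, move right to (2,3)
Step 4: enter (2,3), '.' pass, move right to (2,4)
Step 5: enter (2,4), '.' pass, move right to (2,5)
Step 6: enter (2,5), '.' pass, move right to (2,6)
Step 7: enter (2,6), '.' pass, move right to (2,7)
Step 8: enter (2,7), '.' pass, move right to (2,8)
Step 9: at (2,8) — EXIT via right edge, pos 2

Answer: right 2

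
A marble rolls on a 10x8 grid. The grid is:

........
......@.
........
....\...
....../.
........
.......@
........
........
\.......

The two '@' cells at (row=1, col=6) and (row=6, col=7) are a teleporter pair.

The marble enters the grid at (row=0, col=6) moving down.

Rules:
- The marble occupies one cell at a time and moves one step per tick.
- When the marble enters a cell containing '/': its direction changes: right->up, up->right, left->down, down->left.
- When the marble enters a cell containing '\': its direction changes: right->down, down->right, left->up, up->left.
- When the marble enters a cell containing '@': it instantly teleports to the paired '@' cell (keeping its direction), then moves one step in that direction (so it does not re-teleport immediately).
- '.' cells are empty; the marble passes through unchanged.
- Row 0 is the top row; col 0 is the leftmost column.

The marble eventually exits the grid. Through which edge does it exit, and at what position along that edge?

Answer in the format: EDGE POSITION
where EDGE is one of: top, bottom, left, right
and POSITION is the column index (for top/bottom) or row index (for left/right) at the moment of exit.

Answer: bottom 7

Derivation:
Step 1: enter (0,6), '.' pass, move down to (1,6)
Step 2: enter (1,6), '@' teleport (1,6)->(6,7), also enter (6,7), move down to (7,7)
Step 3: enter (7,7), '.' pass, move down to (8,7)
Step 4: enter (8,7), '.' pass, move down to (9,7)
Step 5: enter (9,7), '.' pass, move down to (10,7)
Step 6: at (10,7) — EXIT via bottom edge, pos 7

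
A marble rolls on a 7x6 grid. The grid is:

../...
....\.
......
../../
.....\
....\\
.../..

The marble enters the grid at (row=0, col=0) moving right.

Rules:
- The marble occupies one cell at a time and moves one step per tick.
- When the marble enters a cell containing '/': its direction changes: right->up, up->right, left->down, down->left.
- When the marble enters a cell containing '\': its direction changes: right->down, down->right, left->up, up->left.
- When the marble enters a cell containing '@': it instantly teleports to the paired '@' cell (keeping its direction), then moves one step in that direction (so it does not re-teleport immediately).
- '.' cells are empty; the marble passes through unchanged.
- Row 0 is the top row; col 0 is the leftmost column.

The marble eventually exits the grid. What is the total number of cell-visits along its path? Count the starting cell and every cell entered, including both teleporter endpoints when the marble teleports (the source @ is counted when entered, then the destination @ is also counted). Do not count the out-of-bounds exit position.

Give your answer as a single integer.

Step 1: enter (0,0), '.' pass, move right to (0,1)
Step 2: enter (0,1), '.' pass, move right to (0,2)
Step 3: enter (0,2), '/' deflects right->up, move up to (-1,2)
Step 4: at (-1,2) — EXIT via top edge, pos 2
Path length (cell visits): 3

Answer: 3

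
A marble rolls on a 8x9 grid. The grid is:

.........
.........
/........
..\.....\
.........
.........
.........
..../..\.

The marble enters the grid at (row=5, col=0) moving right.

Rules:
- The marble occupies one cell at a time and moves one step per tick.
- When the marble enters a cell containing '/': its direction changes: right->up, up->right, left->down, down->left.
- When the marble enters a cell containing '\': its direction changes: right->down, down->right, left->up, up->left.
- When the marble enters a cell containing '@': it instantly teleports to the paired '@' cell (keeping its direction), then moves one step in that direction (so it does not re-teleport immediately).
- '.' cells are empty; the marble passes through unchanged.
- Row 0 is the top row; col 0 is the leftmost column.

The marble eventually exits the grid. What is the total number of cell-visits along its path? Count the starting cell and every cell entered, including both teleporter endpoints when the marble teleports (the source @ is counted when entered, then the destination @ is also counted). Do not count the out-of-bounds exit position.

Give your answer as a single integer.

Step 1: enter (5,0), '.' pass, move right to (5,1)
Step 2: enter (5,1), '.' pass, move right to (5,2)
Step 3: enter (5,2), '.' pass, move right to (5,3)
Step 4: enter (5,3), '.' pass, move right to (5,4)
Step 5: enter (5,4), '.' pass, move right to (5,5)
Step 6: enter (5,5), '.' pass, move right to (5,6)
Step 7: enter (5,6), '.' pass, move right to (5,7)
Step 8: enter (5,7), '.' pass, move right to (5,8)
Step 9: enter (5,8), '.' pass, move right to (5,9)
Step 10: at (5,9) — EXIT via right edge, pos 5
Path length (cell visits): 9

Answer: 9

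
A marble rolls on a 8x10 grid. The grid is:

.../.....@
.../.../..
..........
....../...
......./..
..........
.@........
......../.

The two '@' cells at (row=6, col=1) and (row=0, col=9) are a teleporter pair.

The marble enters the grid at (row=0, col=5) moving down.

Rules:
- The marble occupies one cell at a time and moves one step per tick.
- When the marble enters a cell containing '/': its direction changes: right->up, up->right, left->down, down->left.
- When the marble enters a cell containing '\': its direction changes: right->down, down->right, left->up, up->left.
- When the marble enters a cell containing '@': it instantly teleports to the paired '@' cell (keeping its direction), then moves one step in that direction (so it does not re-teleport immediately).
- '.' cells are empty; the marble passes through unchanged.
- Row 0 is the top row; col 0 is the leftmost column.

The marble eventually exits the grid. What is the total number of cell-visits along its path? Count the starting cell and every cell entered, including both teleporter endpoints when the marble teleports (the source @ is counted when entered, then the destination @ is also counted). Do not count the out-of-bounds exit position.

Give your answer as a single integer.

Answer: 8

Derivation:
Step 1: enter (0,5), '.' pass, move down to (1,5)
Step 2: enter (1,5), '.' pass, move down to (2,5)
Step 3: enter (2,5), '.' pass, move down to (3,5)
Step 4: enter (3,5), '.' pass, move down to (4,5)
Step 5: enter (4,5), '.' pass, move down to (5,5)
Step 6: enter (5,5), '.' pass, move down to (6,5)
Step 7: enter (6,5), '.' pass, move down to (7,5)
Step 8: enter (7,5), '.' pass, move down to (8,5)
Step 9: at (8,5) — EXIT via bottom edge, pos 5
Path length (cell visits): 8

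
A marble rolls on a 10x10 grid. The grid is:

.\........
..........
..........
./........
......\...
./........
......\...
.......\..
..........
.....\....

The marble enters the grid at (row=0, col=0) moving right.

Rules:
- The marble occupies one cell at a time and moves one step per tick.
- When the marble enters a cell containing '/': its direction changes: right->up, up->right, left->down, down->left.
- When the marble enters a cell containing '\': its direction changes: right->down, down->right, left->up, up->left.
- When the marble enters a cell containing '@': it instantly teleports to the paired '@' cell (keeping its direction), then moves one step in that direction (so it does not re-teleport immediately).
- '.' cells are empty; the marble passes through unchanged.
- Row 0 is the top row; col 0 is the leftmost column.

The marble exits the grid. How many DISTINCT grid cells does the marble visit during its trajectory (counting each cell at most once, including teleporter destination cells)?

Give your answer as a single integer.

Answer: 6

Derivation:
Step 1: enter (0,0), '.' pass, move right to (0,1)
Step 2: enter (0,1), '\' deflects right->down, move down to (1,1)
Step 3: enter (1,1), '.' pass, move down to (2,1)
Step 4: enter (2,1), '.' pass, move down to (3,1)
Step 5: enter (3,1), '/' deflects down->left, move left to (3,0)
Step 6: enter (3,0), '.' pass, move left to (3,-1)
Step 7: at (3,-1) — EXIT via left edge, pos 3
Distinct cells visited: 6 (path length 6)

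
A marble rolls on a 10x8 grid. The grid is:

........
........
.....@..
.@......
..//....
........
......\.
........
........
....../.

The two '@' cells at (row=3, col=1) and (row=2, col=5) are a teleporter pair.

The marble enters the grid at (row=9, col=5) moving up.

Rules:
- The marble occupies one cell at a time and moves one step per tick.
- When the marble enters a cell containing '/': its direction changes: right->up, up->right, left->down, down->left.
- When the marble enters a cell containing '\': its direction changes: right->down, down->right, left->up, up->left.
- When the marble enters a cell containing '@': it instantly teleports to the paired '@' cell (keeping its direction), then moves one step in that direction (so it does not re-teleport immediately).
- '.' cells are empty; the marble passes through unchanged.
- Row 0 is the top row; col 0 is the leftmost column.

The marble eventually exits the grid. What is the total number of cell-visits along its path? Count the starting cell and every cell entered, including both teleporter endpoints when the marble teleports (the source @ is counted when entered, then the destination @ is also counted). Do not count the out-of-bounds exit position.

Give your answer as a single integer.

Step 1: enter (9,5), '.' pass, move up to (8,5)
Step 2: enter (8,5), '.' pass, move up to (7,5)
Step 3: enter (7,5), '.' pass, move up to (6,5)
Step 4: enter (6,5), '.' pass, move up to (5,5)
Step 5: enter (5,5), '.' pass, move up to (4,5)
Step 6: enter (4,5), '.' pass, move up to (3,5)
Step 7: enter (3,5), '.' pass, move up to (2,5)
Step 8: enter (2,5), '@' teleport (2,5)->(3,1), also enter (3,1), move up to (2,1)
Step 9: enter (2,1), '.' pass, move up to (1,1)
Step 10: enter (1,1), '.' pass, move up to (0,1)
Step 11: enter (0,1), '.' pass, move up to (-1,1)
Step 12: at (-1,1) — EXIT via top edge, pos 1
Path length (cell visits): 12

Answer: 12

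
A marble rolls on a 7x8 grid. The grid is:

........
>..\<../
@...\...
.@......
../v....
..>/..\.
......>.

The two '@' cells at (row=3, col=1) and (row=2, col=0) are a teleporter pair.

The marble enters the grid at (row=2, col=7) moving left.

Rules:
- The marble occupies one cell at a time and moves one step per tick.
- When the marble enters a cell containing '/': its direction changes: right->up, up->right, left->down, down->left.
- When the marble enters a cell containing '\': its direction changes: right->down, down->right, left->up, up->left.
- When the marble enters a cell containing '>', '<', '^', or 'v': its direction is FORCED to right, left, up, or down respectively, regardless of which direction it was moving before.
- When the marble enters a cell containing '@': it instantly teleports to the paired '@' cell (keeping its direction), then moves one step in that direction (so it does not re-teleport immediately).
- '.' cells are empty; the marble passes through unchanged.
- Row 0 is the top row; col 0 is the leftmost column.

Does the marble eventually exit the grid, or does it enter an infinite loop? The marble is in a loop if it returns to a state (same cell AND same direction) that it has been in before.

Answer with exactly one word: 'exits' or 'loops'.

Answer: exits

Derivation:
Step 1: enter (2,7), '.' pass, move left to (2,6)
Step 2: enter (2,6), '.' pass, move left to (2,5)
Step 3: enter (2,5), '.' pass, move left to (2,4)
Step 4: enter (2,4), '\' deflects left->up, move up to (1,4)
Step 5: enter (1,4), '<' forces up->left, move left to (1,3)
Step 6: enter (1,3), '\' deflects left->up, move up to (0,3)
Step 7: enter (0,3), '.' pass, move up to (-1,3)
Step 8: at (-1,3) — EXIT via top edge, pos 3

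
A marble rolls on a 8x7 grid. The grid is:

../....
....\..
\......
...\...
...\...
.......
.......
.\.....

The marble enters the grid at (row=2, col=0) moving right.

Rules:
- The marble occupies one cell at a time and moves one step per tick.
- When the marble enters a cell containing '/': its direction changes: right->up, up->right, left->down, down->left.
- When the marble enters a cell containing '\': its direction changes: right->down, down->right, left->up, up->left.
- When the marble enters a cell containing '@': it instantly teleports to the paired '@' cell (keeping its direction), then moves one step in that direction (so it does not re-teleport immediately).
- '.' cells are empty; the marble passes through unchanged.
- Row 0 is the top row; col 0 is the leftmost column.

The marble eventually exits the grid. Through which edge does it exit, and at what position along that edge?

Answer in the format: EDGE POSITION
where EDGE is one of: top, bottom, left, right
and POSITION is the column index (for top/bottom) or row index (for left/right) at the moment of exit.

Answer: bottom 0

Derivation:
Step 1: enter (2,0), '\' deflects right->down, move down to (3,0)
Step 2: enter (3,0), '.' pass, move down to (4,0)
Step 3: enter (4,0), '.' pass, move down to (5,0)
Step 4: enter (5,0), '.' pass, move down to (6,0)
Step 5: enter (6,0), '.' pass, move down to (7,0)
Step 6: enter (7,0), '.' pass, move down to (8,0)
Step 7: at (8,0) — EXIT via bottom edge, pos 0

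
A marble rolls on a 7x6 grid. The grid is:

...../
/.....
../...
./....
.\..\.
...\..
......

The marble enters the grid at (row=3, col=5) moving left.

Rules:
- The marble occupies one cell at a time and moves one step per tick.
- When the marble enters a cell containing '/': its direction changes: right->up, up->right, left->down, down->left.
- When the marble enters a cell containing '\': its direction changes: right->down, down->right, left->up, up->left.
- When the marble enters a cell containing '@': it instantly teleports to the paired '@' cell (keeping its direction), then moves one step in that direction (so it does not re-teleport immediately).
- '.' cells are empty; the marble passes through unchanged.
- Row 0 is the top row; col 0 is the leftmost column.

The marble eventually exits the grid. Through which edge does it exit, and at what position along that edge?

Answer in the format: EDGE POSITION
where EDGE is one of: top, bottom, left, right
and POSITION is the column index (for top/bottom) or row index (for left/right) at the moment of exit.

Step 1: enter (3,5), '.' pass, move left to (3,4)
Step 2: enter (3,4), '.' pass, move left to (3,3)
Step 3: enter (3,3), '.' pass, move left to (3,2)
Step 4: enter (3,2), '.' pass, move left to (3,1)
Step 5: enter (3,1), '/' deflects left->down, move down to (4,1)
Step 6: enter (4,1), '\' deflects down->right, move right to (4,2)
Step 7: enter (4,2), '.' pass, move right to (4,3)
Step 8: enter (4,3), '.' pass, move right to (4,4)
Step 9: enter (4,4), '\' deflects right->down, move down to (5,4)
Step 10: enter (5,4), '.' pass, move down to (6,4)
Step 11: enter (6,4), '.' pass, move down to (7,4)
Step 12: at (7,4) — EXIT via bottom edge, pos 4

Answer: bottom 4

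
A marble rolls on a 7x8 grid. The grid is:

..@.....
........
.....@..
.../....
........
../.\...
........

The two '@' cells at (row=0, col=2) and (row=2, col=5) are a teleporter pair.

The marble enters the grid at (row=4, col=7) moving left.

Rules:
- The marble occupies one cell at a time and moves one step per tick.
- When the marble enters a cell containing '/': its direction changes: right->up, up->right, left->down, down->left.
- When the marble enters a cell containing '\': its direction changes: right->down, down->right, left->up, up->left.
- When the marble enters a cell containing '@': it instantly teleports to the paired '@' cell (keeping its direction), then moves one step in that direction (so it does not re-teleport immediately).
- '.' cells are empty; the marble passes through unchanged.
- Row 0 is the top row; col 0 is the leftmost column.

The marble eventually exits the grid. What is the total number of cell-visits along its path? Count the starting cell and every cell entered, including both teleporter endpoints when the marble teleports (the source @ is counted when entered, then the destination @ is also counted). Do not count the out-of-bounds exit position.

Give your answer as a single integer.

Answer: 8

Derivation:
Step 1: enter (4,7), '.' pass, move left to (4,6)
Step 2: enter (4,6), '.' pass, move left to (4,5)
Step 3: enter (4,5), '.' pass, move left to (4,4)
Step 4: enter (4,4), '.' pass, move left to (4,3)
Step 5: enter (4,3), '.' pass, move left to (4,2)
Step 6: enter (4,2), '.' pass, move left to (4,1)
Step 7: enter (4,1), '.' pass, move left to (4,0)
Step 8: enter (4,0), '.' pass, move left to (4,-1)
Step 9: at (4,-1) — EXIT via left edge, pos 4
Path length (cell visits): 8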